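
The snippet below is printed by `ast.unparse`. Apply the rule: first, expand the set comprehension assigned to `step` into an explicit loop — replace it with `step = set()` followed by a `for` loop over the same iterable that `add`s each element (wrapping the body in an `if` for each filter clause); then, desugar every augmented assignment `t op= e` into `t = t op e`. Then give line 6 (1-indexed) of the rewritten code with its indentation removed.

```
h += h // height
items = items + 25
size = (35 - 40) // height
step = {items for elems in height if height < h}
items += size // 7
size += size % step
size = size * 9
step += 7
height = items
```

if height < h:

Transformed code:
h = h + h // height
items = items + 25
size = (35 - 40) // height
step = set()
for elems in height:
    if height < h:
        step.add(items)
items = items + size // 7
size = size + size % step
size = size * 9
step = step + 7
height = items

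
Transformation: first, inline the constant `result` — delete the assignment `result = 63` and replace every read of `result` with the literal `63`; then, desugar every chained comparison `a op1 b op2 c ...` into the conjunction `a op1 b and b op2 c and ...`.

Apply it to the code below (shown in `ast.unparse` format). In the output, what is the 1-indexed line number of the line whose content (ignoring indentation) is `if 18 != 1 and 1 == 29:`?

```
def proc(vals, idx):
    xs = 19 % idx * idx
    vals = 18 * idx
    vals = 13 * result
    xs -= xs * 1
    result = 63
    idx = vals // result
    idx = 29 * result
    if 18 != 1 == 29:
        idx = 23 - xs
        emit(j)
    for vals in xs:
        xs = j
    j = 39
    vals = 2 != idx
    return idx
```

Transformed code:
def proc(vals, idx):
    xs = 19 % idx * idx
    vals = 18 * idx
    vals = 13 * 63
    xs -= xs * 1
    idx = vals // 63
    idx = 29 * 63
    if 18 != 1 and 1 == 29:
        idx = 23 - xs
        emit(j)
    for vals in xs:
        xs = j
    j = 39
    vals = 2 != idx
    return idx

8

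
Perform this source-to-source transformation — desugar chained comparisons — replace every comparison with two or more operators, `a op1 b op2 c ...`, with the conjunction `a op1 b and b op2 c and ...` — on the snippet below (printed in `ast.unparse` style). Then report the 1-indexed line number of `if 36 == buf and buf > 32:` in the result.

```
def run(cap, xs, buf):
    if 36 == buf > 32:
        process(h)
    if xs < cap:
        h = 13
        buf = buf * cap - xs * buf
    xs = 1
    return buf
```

Transformed code:
def run(cap, xs, buf):
    if 36 == buf and buf > 32:
        process(h)
    if xs < cap:
        h = 13
        buf = buf * cap - xs * buf
    xs = 1
    return buf

2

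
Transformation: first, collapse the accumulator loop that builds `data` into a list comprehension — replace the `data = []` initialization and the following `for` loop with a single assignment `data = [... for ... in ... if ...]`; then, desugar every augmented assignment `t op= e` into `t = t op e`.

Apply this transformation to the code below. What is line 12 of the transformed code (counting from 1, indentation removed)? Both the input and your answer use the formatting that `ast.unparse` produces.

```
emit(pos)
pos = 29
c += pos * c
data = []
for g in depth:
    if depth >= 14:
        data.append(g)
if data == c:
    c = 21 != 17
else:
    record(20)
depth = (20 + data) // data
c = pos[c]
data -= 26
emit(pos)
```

Transformed code:
emit(pos)
pos = 29
c = c + pos * c
data = [g for g in depth if depth >= 14]
if data == c:
    c = 21 != 17
else:
    record(20)
depth = (20 + data) // data
c = pos[c]
data = data - 26
emit(pos)

emit(pos)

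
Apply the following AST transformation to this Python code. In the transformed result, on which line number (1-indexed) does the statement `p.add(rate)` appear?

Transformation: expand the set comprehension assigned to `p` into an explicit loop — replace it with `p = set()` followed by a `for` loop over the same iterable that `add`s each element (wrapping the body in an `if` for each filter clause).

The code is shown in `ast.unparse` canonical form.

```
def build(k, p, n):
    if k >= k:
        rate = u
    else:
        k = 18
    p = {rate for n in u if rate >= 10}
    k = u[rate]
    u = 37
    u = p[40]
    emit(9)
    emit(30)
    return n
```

9

Transformed code:
def build(k, p, n):
    if k >= k:
        rate = u
    else:
        k = 18
    p = set()
    for n in u:
        if rate >= 10:
            p.add(rate)
    k = u[rate]
    u = 37
    u = p[40]
    emit(9)
    emit(30)
    return n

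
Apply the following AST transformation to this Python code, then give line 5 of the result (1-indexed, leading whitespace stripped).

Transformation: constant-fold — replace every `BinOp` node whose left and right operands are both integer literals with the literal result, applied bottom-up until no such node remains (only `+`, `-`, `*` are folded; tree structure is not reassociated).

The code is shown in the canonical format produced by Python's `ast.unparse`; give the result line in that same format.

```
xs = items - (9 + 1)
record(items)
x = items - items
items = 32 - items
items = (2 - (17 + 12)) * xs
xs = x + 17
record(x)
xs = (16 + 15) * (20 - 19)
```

Transformed code:
xs = items - 10
record(items)
x = items - items
items = 32 - items
items = -27 * xs
xs = x + 17
record(x)
xs = 31

items = -27 * xs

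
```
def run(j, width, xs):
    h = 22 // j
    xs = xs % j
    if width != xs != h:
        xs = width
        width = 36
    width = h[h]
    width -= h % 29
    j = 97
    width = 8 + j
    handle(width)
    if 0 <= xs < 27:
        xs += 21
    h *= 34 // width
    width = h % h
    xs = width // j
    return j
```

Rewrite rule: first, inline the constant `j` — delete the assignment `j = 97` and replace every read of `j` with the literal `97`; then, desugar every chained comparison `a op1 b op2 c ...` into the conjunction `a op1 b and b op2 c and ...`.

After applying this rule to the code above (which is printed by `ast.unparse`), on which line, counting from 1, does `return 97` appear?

Transformed code:
def run(j, width, xs):
    h = 22 // 97
    xs = xs % 97
    if width != xs and xs != h:
        xs = width
        width = 36
    width = h[h]
    width -= h % 29
    width = 8 + 97
    handle(width)
    if 0 <= xs and xs < 27:
        xs += 21
    h *= 34 // width
    width = h % h
    xs = width // 97
    return 97

16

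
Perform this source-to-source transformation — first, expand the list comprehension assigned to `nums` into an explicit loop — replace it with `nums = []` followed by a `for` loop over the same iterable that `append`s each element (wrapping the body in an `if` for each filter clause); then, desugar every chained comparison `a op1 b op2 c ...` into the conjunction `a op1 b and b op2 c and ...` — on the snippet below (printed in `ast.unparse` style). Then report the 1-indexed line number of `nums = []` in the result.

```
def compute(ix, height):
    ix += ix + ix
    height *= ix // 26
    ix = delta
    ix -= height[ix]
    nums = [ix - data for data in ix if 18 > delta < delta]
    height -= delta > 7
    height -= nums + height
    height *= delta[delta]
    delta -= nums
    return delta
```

Transformed code:
def compute(ix, height):
    ix += ix + ix
    height *= ix // 26
    ix = delta
    ix -= height[ix]
    nums = []
    for data in ix:
        if 18 > delta and delta < delta:
            nums.append(ix - data)
    height -= delta > 7
    height -= nums + height
    height *= delta[delta]
    delta -= nums
    return delta

6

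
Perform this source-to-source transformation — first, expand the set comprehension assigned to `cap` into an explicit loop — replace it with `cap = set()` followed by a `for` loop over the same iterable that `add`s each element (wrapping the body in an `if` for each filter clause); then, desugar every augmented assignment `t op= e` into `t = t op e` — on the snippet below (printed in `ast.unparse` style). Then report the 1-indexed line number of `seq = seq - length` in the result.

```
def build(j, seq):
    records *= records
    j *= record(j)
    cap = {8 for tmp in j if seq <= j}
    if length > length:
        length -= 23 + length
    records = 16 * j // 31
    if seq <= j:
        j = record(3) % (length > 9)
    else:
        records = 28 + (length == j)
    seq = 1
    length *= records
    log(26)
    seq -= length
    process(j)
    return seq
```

18

Transformed code:
def build(j, seq):
    records = records * records
    j = j * record(j)
    cap = set()
    for tmp in j:
        if seq <= j:
            cap.add(8)
    if length > length:
        length = length - (23 + length)
    records = 16 * j // 31
    if seq <= j:
        j = record(3) % (length > 9)
    else:
        records = 28 + (length == j)
    seq = 1
    length = length * records
    log(26)
    seq = seq - length
    process(j)
    return seq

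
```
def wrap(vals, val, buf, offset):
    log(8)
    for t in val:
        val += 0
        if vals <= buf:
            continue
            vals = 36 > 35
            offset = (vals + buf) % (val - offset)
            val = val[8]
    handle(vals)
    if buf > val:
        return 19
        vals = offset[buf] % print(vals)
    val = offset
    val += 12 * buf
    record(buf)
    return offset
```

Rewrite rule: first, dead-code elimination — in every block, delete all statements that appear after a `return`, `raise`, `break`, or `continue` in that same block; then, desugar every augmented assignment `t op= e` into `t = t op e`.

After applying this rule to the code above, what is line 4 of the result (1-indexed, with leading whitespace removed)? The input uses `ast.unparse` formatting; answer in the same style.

Transformed code:
def wrap(vals, val, buf, offset):
    log(8)
    for t in val:
        val = val + 0
        if vals <= buf:
            continue
    handle(vals)
    if buf > val:
        return 19
    val = offset
    val = val + 12 * buf
    record(buf)
    return offset

val = val + 0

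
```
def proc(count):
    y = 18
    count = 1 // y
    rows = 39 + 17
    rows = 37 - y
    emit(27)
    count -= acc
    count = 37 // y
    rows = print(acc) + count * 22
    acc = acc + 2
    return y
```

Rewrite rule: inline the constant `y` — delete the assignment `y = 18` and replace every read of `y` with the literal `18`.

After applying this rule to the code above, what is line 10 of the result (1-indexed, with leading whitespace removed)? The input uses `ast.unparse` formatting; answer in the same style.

Transformed code:
def proc(count):
    count = 1 // 18
    rows = 39 + 17
    rows = 37 - 18
    emit(27)
    count -= acc
    count = 37 // 18
    rows = print(acc) + count * 22
    acc = acc + 2
    return 18

return 18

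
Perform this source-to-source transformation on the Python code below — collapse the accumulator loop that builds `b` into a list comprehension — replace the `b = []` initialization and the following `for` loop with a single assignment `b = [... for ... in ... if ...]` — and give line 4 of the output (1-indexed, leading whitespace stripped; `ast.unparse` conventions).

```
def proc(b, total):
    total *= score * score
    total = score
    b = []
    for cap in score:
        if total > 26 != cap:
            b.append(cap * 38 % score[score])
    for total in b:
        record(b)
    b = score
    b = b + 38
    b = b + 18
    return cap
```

Transformed code:
def proc(b, total):
    total *= score * score
    total = score
    b = [cap * 38 % score[score] for cap in score if total > 26 != cap]
    for total in b:
        record(b)
    b = score
    b = b + 38
    b = b + 18
    return cap

b = [cap * 38 % score[score] for cap in score if total > 26 != cap]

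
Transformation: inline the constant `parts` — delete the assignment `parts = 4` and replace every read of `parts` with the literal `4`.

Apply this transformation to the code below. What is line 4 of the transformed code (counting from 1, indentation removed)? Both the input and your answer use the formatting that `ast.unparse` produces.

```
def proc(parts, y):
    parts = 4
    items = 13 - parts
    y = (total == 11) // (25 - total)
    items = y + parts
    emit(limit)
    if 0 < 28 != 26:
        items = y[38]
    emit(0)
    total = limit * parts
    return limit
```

items = y + 4

Transformed code:
def proc(parts, y):
    items = 13 - 4
    y = (total == 11) // (25 - total)
    items = y + 4
    emit(limit)
    if 0 < 28 != 26:
        items = y[38]
    emit(0)
    total = limit * 4
    return limit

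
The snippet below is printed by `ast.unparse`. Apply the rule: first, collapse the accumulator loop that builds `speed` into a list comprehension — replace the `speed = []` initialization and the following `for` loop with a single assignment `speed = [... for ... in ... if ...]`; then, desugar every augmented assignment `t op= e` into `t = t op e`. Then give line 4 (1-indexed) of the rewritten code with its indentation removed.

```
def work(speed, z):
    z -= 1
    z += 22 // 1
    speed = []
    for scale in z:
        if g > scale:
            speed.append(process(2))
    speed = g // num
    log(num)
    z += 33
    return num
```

Transformed code:
def work(speed, z):
    z = z - 1
    z = z + 22 // 1
    speed = [process(2) for scale in z if g > scale]
    speed = g // num
    log(num)
    z = z + 33
    return num

speed = [process(2) for scale in z if g > scale]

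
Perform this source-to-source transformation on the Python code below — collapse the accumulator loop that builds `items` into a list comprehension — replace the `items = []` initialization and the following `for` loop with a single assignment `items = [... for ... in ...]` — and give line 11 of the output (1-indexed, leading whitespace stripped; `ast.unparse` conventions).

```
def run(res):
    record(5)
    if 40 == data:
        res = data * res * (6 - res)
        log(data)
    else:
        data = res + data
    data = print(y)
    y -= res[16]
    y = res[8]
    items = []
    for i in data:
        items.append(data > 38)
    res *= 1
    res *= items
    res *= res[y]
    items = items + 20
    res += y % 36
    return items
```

items = [data > 38 for i in data]

Transformed code:
def run(res):
    record(5)
    if 40 == data:
        res = data * res * (6 - res)
        log(data)
    else:
        data = res + data
    data = print(y)
    y -= res[16]
    y = res[8]
    items = [data > 38 for i in data]
    res *= 1
    res *= items
    res *= res[y]
    items = items + 20
    res += y % 36
    return items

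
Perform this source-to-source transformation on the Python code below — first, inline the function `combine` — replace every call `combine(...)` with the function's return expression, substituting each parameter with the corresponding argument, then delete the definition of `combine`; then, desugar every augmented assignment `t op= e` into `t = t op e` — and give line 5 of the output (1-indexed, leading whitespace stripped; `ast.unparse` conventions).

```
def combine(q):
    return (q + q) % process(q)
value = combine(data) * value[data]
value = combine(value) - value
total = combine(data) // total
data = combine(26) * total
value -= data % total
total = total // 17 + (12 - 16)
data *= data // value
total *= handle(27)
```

Transformed code:
value = (data + data) % process(data) * value[data]
value = (value + value) % process(value) - value
total = (data + data) % process(data) // total
data = (26 + 26) % process(26) * total
value = value - data % total
total = total // 17 + (12 - 16)
data = data * (data // value)
total = total * handle(27)

value = value - data % total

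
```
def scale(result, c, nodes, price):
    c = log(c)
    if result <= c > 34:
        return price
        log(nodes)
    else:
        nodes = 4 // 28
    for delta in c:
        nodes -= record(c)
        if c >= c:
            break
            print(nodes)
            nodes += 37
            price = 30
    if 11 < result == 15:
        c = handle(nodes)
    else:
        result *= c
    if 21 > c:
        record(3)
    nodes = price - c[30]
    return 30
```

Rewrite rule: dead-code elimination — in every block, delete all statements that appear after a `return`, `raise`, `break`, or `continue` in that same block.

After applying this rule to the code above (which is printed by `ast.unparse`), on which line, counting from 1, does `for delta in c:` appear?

7

Transformed code:
def scale(result, c, nodes, price):
    c = log(c)
    if result <= c > 34:
        return price
    else:
        nodes = 4 // 28
    for delta in c:
        nodes -= record(c)
        if c >= c:
            break
    if 11 < result == 15:
        c = handle(nodes)
    else:
        result *= c
    if 21 > c:
        record(3)
    nodes = price - c[30]
    return 30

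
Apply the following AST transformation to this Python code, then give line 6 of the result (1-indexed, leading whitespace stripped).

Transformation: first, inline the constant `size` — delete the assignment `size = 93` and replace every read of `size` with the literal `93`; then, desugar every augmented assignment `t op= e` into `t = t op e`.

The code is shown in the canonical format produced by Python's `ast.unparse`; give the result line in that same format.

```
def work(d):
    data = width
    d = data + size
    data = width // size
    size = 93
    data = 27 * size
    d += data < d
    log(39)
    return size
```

Transformed code:
def work(d):
    data = width
    d = data + 93
    data = width // 93
    data = 27 * 93
    d = d + (data < d)
    log(39)
    return 93

d = d + (data < d)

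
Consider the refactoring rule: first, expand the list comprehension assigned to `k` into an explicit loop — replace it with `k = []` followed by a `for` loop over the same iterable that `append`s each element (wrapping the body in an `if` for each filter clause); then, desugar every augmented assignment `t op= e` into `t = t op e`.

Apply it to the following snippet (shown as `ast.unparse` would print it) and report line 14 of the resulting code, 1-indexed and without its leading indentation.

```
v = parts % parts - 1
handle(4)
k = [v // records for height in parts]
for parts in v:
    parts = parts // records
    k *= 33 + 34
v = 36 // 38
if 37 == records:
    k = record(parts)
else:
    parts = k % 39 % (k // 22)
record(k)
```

record(k)

Transformed code:
v = parts % parts - 1
handle(4)
k = []
for height in parts:
    k.append(v // records)
for parts in v:
    parts = parts // records
    k = k * (33 + 34)
v = 36 // 38
if 37 == records:
    k = record(parts)
else:
    parts = k % 39 % (k // 22)
record(k)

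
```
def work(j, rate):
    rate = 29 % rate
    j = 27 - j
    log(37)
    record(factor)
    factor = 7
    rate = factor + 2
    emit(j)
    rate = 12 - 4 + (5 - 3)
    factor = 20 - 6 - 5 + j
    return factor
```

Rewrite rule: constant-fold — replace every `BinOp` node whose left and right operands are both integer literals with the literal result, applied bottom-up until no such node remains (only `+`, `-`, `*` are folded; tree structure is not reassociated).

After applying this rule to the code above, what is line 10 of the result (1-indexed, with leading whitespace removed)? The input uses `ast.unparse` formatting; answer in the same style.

factor = 9 + j

Transformed code:
def work(j, rate):
    rate = 29 % rate
    j = 27 - j
    log(37)
    record(factor)
    factor = 7
    rate = factor + 2
    emit(j)
    rate = 10
    factor = 9 + j
    return factor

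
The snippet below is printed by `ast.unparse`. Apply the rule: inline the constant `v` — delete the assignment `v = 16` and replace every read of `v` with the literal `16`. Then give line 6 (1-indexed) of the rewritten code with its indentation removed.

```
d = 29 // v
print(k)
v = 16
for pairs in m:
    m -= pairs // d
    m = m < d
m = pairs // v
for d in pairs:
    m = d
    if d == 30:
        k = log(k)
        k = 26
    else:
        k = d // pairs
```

Transformed code:
d = 29 // 16
print(k)
for pairs in m:
    m -= pairs // d
    m = m < d
m = pairs // 16
for d in pairs:
    m = d
    if d == 30:
        k = log(k)
        k = 26
    else:
        k = d // pairs

m = pairs // 16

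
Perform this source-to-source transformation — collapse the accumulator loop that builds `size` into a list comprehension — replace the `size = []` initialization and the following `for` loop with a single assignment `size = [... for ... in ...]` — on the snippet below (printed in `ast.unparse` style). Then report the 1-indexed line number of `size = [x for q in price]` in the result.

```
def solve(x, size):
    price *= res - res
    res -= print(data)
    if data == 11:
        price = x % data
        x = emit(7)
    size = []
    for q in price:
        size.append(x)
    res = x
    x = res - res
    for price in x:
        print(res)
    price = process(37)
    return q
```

7

Transformed code:
def solve(x, size):
    price *= res - res
    res -= print(data)
    if data == 11:
        price = x % data
        x = emit(7)
    size = [x for q in price]
    res = x
    x = res - res
    for price in x:
        print(res)
    price = process(37)
    return q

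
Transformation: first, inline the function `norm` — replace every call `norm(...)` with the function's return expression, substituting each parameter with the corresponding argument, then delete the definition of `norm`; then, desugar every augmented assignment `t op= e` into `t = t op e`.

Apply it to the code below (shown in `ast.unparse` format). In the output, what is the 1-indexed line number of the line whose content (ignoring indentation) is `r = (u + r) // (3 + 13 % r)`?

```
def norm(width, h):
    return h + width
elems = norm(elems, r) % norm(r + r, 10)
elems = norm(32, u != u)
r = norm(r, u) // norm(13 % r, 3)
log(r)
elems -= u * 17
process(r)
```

Transformed code:
elems = (r + elems) % (10 + (r + r))
elems = (u != u) + 32
r = (u + r) // (3 + 13 % r)
log(r)
elems = elems - u * 17
process(r)

3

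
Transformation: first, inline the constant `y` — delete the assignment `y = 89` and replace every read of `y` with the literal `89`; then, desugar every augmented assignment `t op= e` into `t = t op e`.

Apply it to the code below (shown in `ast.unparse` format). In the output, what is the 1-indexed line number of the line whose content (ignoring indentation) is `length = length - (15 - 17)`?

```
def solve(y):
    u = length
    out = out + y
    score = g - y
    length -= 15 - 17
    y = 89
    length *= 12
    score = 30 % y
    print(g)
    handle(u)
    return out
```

5

Transformed code:
def solve(y):
    u = length
    out = out + 89
    score = g - 89
    length = length - (15 - 17)
    length = length * 12
    score = 30 % 89
    print(g)
    handle(u)
    return out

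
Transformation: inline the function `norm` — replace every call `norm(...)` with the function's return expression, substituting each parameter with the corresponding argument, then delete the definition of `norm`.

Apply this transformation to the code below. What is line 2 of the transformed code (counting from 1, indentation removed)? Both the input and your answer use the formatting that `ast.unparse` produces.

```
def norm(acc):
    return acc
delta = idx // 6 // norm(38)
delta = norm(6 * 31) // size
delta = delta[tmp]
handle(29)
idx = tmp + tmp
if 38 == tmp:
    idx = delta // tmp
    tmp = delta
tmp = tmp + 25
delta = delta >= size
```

delta = 6 * 31 // size

Transformed code:
delta = idx // 6 // 38
delta = 6 * 31 // size
delta = delta[tmp]
handle(29)
idx = tmp + tmp
if 38 == tmp:
    idx = delta // tmp
    tmp = delta
tmp = tmp + 25
delta = delta >= size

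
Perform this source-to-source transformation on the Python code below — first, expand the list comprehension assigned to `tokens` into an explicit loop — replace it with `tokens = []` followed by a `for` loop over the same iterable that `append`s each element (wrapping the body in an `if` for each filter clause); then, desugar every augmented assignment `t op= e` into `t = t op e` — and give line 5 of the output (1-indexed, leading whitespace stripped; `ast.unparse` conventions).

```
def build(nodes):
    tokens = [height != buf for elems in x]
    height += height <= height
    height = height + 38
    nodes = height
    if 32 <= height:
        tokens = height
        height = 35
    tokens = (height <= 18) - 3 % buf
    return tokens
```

Transformed code:
def build(nodes):
    tokens = []
    for elems in x:
        tokens.append(height != buf)
    height = height + (height <= height)
    height = height + 38
    nodes = height
    if 32 <= height:
        tokens = height
        height = 35
    tokens = (height <= 18) - 3 % buf
    return tokens

height = height + (height <= height)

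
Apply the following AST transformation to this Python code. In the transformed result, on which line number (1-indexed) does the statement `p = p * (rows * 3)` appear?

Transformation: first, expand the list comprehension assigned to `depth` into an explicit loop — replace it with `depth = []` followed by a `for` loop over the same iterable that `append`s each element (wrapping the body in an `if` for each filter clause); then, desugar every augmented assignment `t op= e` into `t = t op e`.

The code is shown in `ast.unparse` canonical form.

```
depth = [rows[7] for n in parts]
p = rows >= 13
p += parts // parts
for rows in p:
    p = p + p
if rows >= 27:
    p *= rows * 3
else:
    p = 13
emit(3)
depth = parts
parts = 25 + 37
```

9

Transformed code:
depth = []
for n in parts:
    depth.append(rows[7])
p = rows >= 13
p = p + parts // parts
for rows in p:
    p = p + p
if rows >= 27:
    p = p * (rows * 3)
else:
    p = 13
emit(3)
depth = parts
parts = 25 + 37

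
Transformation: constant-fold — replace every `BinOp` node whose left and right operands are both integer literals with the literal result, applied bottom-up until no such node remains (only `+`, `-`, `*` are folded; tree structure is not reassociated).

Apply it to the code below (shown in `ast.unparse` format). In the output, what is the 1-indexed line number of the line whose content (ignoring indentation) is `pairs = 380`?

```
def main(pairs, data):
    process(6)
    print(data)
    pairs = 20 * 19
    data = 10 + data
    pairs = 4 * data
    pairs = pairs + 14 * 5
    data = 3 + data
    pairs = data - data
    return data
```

4

Transformed code:
def main(pairs, data):
    process(6)
    print(data)
    pairs = 380
    data = 10 + data
    pairs = 4 * data
    pairs = pairs + 70
    data = 3 + data
    pairs = data - data
    return data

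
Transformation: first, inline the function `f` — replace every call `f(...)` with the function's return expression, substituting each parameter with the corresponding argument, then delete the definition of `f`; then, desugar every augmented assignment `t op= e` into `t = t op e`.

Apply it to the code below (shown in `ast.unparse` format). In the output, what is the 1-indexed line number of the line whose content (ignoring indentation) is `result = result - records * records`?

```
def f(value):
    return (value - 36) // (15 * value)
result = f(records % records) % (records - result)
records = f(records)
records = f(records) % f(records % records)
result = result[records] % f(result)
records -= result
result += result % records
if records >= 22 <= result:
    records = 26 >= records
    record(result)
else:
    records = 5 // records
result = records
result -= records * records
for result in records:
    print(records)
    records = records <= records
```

13

Transformed code:
result = (records % records - 36) // (15 * (records % records)) % (records - result)
records = (records - 36) // (15 * records)
records = (records - 36) // (15 * records) % ((records % records - 36) // (15 * (records % records)))
result = result[records] % ((result - 36) // (15 * result))
records = records - result
result = result + result % records
if records >= 22 <= result:
    records = 26 >= records
    record(result)
else:
    records = 5 // records
result = records
result = result - records * records
for result in records:
    print(records)
    records = records <= records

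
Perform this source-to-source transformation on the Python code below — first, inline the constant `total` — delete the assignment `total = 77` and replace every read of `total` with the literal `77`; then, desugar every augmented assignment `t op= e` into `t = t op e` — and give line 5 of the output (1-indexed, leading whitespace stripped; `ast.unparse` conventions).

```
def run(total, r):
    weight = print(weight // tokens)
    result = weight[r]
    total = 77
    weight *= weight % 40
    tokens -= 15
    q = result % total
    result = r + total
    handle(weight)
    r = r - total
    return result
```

Transformed code:
def run(total, r):
    weight = print(weight // tokens)
    result = weight[r]
    weight = weight * (weight % 40)
    tokens = tokens - 15
    q = result % 77
    result = r + 77
    handle(weight)
    r = r - 77
    return result

tokens = tokens - 15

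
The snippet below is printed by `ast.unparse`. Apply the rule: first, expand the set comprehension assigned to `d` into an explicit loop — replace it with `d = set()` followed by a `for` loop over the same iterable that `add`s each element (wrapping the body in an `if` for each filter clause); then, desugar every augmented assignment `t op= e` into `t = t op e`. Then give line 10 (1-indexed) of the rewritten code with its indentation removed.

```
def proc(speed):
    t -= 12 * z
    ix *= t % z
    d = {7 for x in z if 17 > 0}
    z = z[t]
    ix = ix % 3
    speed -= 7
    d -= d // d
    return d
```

speed = speed - 7

Transformed code:
def proc(speed):
    t = t - 12 * z
    ix = ix * (t % z)
    d = set()
    for x in z:
        if 17 > 0:
            d.add(7)
    z = z[t]
    ix = ix % 3
    speed = speed - 7
    d = d - d // d
    return d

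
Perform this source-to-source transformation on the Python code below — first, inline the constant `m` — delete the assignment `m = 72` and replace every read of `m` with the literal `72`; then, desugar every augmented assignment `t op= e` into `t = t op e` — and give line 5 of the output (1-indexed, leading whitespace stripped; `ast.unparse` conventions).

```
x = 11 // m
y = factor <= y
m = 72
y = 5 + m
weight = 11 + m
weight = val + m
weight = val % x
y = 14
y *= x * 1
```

weight = val + 72

Transformed code:
x = 11 // 72
y = factor <= y
y = 5 + 72
weight = 11 + 72
weight = val + 72
weight = val % x
y = 14
y = y * (x * 1)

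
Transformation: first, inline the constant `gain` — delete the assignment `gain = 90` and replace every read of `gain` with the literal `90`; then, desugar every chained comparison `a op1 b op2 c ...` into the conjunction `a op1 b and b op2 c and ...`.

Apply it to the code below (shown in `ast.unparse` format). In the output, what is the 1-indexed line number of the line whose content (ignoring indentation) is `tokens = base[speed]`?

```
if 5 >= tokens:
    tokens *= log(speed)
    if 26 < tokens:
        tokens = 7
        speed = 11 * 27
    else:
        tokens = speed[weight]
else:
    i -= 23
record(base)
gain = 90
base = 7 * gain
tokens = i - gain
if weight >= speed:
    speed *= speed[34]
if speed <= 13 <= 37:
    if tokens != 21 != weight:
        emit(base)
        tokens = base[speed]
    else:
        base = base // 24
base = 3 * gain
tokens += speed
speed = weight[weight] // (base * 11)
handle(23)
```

Transformed code:
if 5 >= tokens:
    tokens *= log(speed)
    if 26 < tokens:
        tokens = 7
        speed = 11 * 27
    else:
        tokens = speed[weight]
else:
    i -= 23
record(base)
base = 7 * 90
tokens = i - 90
if weight >= speed:
    speed *= speed[34]
if speed <= 13 and 13 <= 37:
    if tokens != 21 and 21 != weight:
        emit(base)
        tokens = base[speed]
    else:
        base = base // 24
base = 3 * 90
tokens += speed
speed = weight[weight] // (base * 11)
handle(23)

18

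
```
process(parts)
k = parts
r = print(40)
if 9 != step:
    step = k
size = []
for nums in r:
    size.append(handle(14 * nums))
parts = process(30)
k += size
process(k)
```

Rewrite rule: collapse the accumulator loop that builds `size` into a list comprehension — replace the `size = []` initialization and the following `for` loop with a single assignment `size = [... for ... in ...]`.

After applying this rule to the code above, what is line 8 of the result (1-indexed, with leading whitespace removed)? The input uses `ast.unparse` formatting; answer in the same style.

Transformed code:
process(parts)
k = parts
r = print(40)
if 9 != step:
    step = k
size = [handle(14 * nums) for nums in r]
parts = process(30)
k += size
process(k)

k += size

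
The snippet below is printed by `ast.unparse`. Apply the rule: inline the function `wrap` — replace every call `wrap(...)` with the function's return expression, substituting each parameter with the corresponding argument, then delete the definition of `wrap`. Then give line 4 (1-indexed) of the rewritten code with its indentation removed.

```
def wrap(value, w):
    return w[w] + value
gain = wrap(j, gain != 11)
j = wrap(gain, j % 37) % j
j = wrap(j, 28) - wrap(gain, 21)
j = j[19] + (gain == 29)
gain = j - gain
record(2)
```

Transformed code:
gain = (gain != 11)[gain != 11] + j
j = ((j % 37)[j % 37] + gain) % j
j = 28[28] + j - (21[21] + gain)
j = j[19] + (gain == 29)
gain = j - gain
record(2)

j = j[19] + (gain == 29)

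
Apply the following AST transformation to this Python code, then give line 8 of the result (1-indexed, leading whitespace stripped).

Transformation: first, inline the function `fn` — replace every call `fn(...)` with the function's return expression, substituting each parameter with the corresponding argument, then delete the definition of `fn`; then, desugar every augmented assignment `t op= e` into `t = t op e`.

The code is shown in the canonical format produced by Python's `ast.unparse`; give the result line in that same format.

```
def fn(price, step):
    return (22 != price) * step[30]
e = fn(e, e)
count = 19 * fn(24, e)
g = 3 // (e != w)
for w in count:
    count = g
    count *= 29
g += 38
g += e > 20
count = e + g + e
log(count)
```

Transformed code:
e = (22 != e) * e[30]
count = 19 * ((22 != 24) * e[30])
g = 3 // (e != w)
for w in count:
    count = g
    count = count * 29
g = g + 38
g = g + (e > 20)
count = e + g + e
log(count)

g = g + (e > 20)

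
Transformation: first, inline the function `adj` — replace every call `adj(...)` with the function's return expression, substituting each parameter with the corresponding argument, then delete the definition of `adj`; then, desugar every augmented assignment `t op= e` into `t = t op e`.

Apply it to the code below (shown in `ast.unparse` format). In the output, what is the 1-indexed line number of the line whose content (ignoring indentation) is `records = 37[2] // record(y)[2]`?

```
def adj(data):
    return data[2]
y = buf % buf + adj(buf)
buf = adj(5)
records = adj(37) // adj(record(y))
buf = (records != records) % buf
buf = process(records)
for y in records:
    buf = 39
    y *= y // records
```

3

Transformed code:
y = buf % buf + buf[2]
buf = 5[2]
records = 37[2] // record(y)[2]
buf = (records != records) % buf
buf = process(records)
for y in records:
    buf = 39
    y = y * (y // records)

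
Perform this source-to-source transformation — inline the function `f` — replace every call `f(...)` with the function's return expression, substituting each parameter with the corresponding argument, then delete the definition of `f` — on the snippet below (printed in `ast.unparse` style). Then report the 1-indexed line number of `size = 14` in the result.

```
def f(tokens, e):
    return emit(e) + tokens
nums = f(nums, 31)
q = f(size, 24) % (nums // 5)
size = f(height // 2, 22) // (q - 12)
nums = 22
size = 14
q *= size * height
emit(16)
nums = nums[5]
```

5

Transformed code:
nums = emit(31) + nums
q = (emit(24) + size) % (nums // 5)
size = (emit(22) + height // 2) // (q - 12)
nums = 22
size = 14
q *= size * height
emit(16)
nums = nums[5]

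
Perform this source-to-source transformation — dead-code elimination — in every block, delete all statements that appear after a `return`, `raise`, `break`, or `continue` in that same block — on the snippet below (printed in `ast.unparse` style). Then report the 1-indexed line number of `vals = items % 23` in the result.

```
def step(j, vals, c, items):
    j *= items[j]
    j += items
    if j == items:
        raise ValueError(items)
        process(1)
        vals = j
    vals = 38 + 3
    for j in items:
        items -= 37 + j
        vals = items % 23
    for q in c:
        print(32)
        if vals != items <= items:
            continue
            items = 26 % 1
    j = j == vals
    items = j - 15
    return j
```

Transformed code:
def step(j, vals, c, items):
    j *= items[j]
    j += items
    if j == items:
        raise ValueError(items)
    vals = 38 + 3
    for j in items:
        items -= 37 + j
        vals = items % 23
    for q in c:
        print(32)
        if vals != items <= items:
            continue
    j = j == vals
    items = j - 15
    return j

9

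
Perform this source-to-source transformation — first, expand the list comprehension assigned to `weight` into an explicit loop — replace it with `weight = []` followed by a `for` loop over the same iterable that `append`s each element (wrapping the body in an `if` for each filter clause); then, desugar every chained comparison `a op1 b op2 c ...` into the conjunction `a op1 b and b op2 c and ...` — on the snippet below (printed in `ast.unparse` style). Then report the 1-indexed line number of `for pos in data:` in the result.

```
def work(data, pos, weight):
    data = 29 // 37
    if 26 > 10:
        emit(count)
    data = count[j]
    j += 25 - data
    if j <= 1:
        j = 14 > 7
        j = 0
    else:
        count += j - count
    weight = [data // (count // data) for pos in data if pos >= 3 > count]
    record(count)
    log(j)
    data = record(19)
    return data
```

13

Transformed code:
def work(data, pos, weight):
    data = 29 // 37
    if 26 > 10:
        emit(count)
    data = count[j]
    j += 25 - data
    if j <= 1:
        j = 14 > 7
        j = 0
    else:
        count += j - count
    weight = []
    for pos in data:
        if pos >= 3 and 3 > count:
            weight.append(data // (count // data))
    record(count)
    log(j)
    data = record(19)
    return data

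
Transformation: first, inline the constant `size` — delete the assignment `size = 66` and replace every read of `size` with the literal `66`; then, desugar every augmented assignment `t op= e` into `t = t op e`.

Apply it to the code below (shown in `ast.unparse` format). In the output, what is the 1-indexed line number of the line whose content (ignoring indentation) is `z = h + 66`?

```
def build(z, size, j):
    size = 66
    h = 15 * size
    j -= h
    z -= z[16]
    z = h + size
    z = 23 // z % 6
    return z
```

5

Transformed code:
def build(z, size, j):
    h = 15 * 66
    j = j - h
    z = z - z[16]
    z = h + 66
    z = 23 // z % 6
    return z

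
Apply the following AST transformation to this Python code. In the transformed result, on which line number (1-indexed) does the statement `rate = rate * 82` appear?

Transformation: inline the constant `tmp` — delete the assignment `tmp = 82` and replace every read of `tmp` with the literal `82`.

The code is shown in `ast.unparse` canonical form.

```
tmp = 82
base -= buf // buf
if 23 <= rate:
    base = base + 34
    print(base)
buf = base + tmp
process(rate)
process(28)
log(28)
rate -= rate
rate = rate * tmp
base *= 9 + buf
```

Transformed code:
base -= buf // buf
if 23 <= rate:
    base = base + 34
    print(base)
buf = base + 82
process(rate)
process(28)
log(28)
rate -= rate
rate = rate * 82
base *= 9 + buf

10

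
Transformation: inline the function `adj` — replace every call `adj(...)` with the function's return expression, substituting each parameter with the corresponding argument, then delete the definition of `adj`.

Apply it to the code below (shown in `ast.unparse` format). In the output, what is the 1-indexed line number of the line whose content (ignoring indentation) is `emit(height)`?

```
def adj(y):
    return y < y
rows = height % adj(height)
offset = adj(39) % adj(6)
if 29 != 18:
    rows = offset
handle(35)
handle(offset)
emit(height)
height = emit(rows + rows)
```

Transformed code:
rows = height % (height < height)
offset = (39 < 39) % (6 < 6)
if 29 != 18:
    rows = offset
handle(35)
handle(offset)
emit(height)
height = emit(rows + rows)

7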